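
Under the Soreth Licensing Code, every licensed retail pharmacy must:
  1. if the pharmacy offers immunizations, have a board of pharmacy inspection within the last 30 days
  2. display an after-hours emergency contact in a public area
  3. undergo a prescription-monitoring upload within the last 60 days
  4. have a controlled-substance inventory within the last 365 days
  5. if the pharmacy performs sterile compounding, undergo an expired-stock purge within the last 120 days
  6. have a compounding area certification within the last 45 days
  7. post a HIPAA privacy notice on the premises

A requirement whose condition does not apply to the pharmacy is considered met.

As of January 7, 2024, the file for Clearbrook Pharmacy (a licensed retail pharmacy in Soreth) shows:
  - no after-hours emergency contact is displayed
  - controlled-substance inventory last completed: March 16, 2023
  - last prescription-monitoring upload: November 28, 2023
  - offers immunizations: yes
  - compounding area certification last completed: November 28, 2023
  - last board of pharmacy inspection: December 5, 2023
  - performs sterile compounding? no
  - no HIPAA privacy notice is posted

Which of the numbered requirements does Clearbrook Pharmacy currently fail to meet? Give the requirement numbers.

1, 2, 7

1. condition 'offers immunizations' holds; board of pharmacy inspection 33 days ago vs limit 30 → not met
2. after-hours emergency contact absent → not met
3. prescription-monitoring upload 40 days ago vs limit 60 → met
4. controlled-substance inventory 297 days ago vs limit 365 → met
5. condition 'performs sterile compounding' does not hold → requirement n/a → met
6. compounding area certification 40 days ago vs limit 45 → met
7. HIPAA privacy notice absent → not met
Not met: 1, 2, 7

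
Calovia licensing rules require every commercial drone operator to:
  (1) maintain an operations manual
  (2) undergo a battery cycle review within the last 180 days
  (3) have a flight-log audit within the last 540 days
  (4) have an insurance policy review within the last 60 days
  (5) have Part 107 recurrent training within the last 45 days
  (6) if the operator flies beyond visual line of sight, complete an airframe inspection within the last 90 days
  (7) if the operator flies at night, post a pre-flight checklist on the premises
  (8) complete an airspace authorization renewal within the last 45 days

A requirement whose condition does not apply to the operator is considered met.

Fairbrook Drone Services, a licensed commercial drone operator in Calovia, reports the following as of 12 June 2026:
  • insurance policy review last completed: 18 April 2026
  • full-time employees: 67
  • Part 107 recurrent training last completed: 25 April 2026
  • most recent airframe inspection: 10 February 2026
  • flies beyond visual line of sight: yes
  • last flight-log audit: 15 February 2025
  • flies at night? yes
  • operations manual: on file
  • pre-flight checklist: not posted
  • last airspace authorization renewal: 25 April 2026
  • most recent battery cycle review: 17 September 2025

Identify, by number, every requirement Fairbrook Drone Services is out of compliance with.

1. operations manual present → met
2. battery cycle review 268 days ago vs limit 180 → not met
3. flight-log audit 482 days ago vs limit 540 → met
4. insurance policy review 55 days ago vs limit 60 → met
5. Part 107 recurrent training 48 days ago vs limit 45 → not met
6. condition 'flies beyond visual line of sight' holds; airframe inspection 122 days ago vs limit 90 → not met
7. condition 'flies at night' holds; pre-flight checklist absent → not met
8. airspace authorization renewal 48 days ago vs limit 45 → not met
Not met: 2, 5, 6, 7, 8

2, 5, 6, 7, 8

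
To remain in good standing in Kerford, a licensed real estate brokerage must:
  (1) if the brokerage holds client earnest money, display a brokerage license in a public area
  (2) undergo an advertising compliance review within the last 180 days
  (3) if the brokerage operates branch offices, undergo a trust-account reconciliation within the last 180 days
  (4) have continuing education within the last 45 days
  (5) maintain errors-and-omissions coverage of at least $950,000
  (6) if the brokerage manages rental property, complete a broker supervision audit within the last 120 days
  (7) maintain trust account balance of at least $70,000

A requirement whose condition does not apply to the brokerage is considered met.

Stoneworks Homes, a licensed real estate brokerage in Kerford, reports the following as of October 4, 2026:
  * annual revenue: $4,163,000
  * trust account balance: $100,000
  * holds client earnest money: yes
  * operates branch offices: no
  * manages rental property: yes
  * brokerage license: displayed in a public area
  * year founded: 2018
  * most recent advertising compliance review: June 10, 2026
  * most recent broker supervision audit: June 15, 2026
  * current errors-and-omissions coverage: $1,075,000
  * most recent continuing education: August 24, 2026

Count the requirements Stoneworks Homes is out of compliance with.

1. condition 'holds client earnest money' holds; brokerage license present → met
2. advertising compliance review 116 days ago vs limit 180 → met
3. condition 'operates branch offices' does not hold → requirement n/a → met
4. continuing education 41 days ago vs limit 45 → met
5. errors-and-omissions coverage $1,075,000 ≥ $950,000 → met
6. condition 'manages rental property' holds; broker supervision audit 111 days ago vs limit 120 → met
7. trust account balance $100,000 ≥ $70,000 → met
Not met: 0 of 7

0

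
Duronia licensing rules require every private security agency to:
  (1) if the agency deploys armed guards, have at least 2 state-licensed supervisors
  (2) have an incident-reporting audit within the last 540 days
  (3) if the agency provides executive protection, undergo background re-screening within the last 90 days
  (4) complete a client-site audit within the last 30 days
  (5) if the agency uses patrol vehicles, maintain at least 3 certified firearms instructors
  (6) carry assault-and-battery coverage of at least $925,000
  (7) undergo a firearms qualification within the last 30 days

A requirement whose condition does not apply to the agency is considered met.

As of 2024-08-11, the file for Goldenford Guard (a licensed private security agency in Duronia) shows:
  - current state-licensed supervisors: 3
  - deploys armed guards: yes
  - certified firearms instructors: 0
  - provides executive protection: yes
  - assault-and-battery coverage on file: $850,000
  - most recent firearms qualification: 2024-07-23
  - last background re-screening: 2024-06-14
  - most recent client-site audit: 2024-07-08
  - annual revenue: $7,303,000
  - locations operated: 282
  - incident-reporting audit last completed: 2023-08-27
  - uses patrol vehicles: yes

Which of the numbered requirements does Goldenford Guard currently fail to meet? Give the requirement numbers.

4, 5, 6

1. condition 'deploys armed guards' holds; state-licensed supervisors 3 ≥ 2 → met
2. incident-reporting audit 350 days ago vs limit 540 → met
3. condition 'provides executive protection' holds; background re-screening 58 days ago vs limit 90 → met
4. client-site audit 34 days ago vs limit 30 → not met
5. condition 'uses patrol vehicles' holds; certified firearms instructors 0 < 3 → not met
6. assault-and-battery coverage $850,000 < $925,000 → not met
7. firearms qualification 19 days ago vs limit 30 → met
Not met: 4, 5, 6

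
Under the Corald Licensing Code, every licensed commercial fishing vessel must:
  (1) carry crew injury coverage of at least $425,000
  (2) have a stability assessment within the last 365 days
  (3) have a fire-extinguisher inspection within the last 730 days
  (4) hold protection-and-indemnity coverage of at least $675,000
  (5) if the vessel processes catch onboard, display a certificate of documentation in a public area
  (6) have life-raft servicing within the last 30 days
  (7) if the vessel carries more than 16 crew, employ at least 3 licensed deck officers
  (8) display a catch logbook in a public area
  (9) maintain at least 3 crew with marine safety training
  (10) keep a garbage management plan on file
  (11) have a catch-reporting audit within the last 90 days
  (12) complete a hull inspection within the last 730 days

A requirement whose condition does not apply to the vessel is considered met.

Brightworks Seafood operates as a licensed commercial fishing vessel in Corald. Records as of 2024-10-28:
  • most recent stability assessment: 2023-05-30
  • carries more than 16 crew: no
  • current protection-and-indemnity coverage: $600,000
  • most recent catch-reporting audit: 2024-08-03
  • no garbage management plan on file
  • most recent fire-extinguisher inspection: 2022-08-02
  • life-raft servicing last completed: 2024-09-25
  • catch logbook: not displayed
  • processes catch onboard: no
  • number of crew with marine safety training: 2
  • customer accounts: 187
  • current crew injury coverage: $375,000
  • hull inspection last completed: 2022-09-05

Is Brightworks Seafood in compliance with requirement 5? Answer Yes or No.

5. condition 'processes catch onboard' does not hold → requirement n/a → met

Yes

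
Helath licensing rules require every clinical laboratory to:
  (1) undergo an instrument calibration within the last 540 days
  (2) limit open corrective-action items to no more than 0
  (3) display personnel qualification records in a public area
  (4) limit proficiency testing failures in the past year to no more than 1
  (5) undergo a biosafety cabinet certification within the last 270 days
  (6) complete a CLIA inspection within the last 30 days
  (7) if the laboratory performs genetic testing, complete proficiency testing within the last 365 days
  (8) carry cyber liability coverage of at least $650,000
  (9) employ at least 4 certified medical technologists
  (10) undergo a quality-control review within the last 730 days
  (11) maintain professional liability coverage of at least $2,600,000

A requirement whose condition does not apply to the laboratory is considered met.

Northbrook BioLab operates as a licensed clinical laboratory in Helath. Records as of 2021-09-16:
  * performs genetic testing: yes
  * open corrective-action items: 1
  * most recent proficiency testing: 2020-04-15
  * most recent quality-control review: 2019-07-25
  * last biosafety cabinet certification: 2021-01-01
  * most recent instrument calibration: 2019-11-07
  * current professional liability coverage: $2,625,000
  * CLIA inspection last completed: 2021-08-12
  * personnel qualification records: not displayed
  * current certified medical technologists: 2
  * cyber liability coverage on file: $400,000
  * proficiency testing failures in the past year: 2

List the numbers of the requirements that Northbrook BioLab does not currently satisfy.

1. instrument calibration 679 days ago vs limit 540 → not met
2. open corrective-action items 1 > 0 → not met
3. personnel qualification records absent → not met
4. proficiency testing failures in the past year 2 > 1 → not met
5. biosafety cabinet certification 258 days ago vs limit 270 → met
6. CLIA inspection 35 days ago vs limit 30 → not met
7. condition 'performs genetic testing' holds; proficiency testing 519 days ago vs limit 365 → not met
8. cyber liability coverage $400,000 < $650,000 → not met
9. certified medical technologists 2 < 4 → not met
10. quality-control review 784 days ago vs limit 730 → not met
11. professional liability coverage $2,625,000 ≥ $2,600,000 → met
Not met: 1, 2, 3, 4, 6, 7, 8, 9, 10

1, 2, 3, 4, 6, 7, 8, 9, 10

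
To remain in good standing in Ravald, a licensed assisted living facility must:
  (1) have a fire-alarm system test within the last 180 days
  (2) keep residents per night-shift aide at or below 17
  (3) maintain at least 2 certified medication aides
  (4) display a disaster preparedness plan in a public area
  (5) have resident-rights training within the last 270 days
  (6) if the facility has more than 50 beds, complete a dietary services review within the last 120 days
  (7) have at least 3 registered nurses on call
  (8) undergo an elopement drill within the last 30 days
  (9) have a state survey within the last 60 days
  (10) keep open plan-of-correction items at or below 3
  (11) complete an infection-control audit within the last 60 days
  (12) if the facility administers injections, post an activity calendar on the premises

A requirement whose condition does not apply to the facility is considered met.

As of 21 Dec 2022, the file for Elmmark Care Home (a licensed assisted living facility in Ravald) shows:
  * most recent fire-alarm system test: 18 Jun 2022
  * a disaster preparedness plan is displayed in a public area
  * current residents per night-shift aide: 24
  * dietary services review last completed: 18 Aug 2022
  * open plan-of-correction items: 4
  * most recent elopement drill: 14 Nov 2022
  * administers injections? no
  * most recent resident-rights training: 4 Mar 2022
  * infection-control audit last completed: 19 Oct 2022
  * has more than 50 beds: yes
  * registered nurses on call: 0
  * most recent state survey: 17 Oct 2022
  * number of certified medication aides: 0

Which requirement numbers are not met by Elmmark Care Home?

1. fire-alarm system test 186 days ago vs limit 180 → not met
2. residents per night-shift aide 24 > 17 → not met
3. certified medication aides 0 < 2 → not met
4. disaster preparedness plan present → met
5. resident-rights training 292 days ago vs limit 270 → not met
6. condition 'has more than 50 beds' holds; dietary services review 125 days ago vs limit 120 → not met
7. registered nurses on call 0 < 3 → not met
8. elopement drill 37 days ago vs limit 30 → not met
9. state survey 65 days ago vs limit 60 → not met
10. open plan-of-correction items 4 > 3 → not met
11. infection-control audit 63 days ago vs limit 60 → not met
12. condition 'administers injections' does not hold → requirement n/a → met
Not met: 1, 2, 3, 5, 6, 7, 8, 9, 10, 11

1, 2, 3, 5, 6, 7, 8, 9, 10, 11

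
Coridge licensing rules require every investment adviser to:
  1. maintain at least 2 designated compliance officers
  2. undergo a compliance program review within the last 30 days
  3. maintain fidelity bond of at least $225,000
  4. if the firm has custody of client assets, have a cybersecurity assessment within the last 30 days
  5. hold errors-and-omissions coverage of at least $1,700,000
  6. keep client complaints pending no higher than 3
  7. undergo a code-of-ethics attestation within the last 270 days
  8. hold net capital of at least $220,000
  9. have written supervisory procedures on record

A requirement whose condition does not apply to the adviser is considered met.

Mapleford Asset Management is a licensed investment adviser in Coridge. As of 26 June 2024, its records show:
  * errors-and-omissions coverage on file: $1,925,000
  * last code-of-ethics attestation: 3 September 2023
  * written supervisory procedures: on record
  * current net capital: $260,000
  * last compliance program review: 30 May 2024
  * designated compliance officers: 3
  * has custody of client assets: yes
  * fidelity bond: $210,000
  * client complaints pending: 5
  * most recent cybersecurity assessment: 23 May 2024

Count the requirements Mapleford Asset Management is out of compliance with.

1. designated compliance officers 3 ≥ 2 → met
2. compliance program review 27 days ago vs limit 30 → met
3. fidelity bond $210,000 < $225,000 → not met
4. condition 'has custody of client assets' holds; cybersecurity assessment 34 days ago vs limit 30 → not met
5. errors-and-omissions coverage $1,925,000 ≥ $1,700,000 → met
6. client complaints pending 5 > 3 → not met
7. code-of-ethics attestation 297 days ago vs limit 270 → not met
8. net capital $260,000 ≥ $220,000 → met
9. written supervisory procedures present → met
Not met: 4 of 9

4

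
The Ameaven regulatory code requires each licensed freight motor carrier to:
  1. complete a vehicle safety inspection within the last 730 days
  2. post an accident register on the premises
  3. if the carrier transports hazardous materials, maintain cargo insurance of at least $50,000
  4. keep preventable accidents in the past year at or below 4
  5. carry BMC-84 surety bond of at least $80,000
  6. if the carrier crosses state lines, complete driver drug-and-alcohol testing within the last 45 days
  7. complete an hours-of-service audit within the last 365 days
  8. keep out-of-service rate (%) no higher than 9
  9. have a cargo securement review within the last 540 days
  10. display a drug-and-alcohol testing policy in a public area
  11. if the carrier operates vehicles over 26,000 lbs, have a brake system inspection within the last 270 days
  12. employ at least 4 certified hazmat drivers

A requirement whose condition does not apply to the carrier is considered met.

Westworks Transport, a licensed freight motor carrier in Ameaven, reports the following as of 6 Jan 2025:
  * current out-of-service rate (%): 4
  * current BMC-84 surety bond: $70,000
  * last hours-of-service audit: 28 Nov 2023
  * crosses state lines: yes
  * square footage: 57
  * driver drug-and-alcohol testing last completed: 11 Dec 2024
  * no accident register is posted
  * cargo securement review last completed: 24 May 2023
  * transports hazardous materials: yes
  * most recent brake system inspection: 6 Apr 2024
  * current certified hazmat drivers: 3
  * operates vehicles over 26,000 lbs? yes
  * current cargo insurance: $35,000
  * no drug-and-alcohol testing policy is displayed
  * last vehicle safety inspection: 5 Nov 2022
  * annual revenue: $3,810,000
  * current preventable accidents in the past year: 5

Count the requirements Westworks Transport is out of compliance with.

10

1. vehicle safety inspection 793 days ago vs limit 730 → not met
2. accident register absent → not met
3. condition 'transports hazardous materials' holds; cargo insurance $35,000 < $50,000 → not met
4. preventable accidents in the past year 5 > 4 → not met
5. BMC-84 surety bond $70,000 < $80,000 → not met
6. condition 'crosses state lines' holds; driver drug-and-alcohol testing 26 days ago vs limit 45 → met
7. hours-of-service audit 405 days ago vs limit 365 → not met
8. out-of-service rate (%) 4 ≤ 9 → met
9. cargo securement review 593 days ago vs limit 540 → not met
10. drug-and-alcohol testing policy absent → not met
11. condition 'operates vehicles over 26,000 lbs' holds; brake system inspection 275 days ago vs limit 270 → not met
12. certified hazmat drivers 3 < 4 → not met
Not met: 10 of 12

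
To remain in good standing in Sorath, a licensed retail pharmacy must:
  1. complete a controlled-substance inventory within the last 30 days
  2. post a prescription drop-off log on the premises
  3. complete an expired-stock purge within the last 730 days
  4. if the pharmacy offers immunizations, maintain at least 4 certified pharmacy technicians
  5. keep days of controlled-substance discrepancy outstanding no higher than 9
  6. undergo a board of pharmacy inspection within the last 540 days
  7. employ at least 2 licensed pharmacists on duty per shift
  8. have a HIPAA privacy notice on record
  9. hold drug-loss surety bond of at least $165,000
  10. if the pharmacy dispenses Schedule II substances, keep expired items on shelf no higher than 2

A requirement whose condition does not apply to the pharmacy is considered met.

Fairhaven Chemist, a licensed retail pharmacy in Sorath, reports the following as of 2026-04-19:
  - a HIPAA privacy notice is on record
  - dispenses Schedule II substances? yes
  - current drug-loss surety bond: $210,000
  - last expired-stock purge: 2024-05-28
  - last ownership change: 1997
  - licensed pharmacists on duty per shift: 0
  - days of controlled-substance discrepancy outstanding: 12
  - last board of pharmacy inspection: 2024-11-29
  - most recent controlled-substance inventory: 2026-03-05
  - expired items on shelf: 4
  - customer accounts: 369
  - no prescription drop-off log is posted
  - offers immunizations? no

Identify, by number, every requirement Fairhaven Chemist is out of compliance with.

1. controlled-substance inventory 45 days ago vs limit 30 → not met
2. prescription drop-off log absent → not met
3. expired-stock purge 691 days ago vs limit 730 → met
4. condition 'offers immunizations' does not hold → requirement n/a → met
5. days of controlled-substance discrepancy outstanding 12 > 9 → not met
6. board of pharmacy inspection 506 days ago vs limit 540 → met
7. licensed pharmacists on duty per shift 0 < 2 → not met
8. HIPAA privacy notice present → met
9. drug-loss surety bond $210,000 ≥ $165,000 → met
10. condition 'dispenses Schedule II substances' holds; expired items on shelf 4 > 2 → not met
Not met: 1, 2, 5, 7, 10

1, 2, 5, 7, 10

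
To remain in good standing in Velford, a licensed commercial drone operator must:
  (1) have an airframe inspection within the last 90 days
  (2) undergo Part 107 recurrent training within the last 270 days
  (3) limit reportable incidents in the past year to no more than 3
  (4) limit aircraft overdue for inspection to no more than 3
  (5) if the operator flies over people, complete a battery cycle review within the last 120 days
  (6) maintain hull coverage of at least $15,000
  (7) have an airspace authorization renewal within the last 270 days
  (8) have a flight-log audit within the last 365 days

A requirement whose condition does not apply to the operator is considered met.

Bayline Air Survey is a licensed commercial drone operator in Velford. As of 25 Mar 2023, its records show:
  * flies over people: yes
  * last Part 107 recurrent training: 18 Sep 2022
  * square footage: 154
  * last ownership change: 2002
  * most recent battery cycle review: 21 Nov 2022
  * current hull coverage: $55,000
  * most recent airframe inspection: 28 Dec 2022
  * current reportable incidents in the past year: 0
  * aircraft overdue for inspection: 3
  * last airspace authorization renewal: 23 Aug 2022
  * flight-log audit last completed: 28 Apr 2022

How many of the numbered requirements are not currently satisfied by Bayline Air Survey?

1

1. airframe inspection 87 days ago vs limit 90 → met
2. Part 107 recurrent training 188 days ago vs limit 270 → met
3. reportable incidents in the past year 0 ≤ 3 → met
4. aircraft overdue for inspection 3 ≤ 3 → met
5. condition 'flies over people' holds; battery cycle review 124 days ago vs limit 120 → not met
6. hull coverage $55,000 ≥ $15,000 → met
7. airspace authorization renewal 214 days ago vs limit 270 → met
8. flight-log audit 331 days ago vs limit 365 → met
Not met: 1 of 8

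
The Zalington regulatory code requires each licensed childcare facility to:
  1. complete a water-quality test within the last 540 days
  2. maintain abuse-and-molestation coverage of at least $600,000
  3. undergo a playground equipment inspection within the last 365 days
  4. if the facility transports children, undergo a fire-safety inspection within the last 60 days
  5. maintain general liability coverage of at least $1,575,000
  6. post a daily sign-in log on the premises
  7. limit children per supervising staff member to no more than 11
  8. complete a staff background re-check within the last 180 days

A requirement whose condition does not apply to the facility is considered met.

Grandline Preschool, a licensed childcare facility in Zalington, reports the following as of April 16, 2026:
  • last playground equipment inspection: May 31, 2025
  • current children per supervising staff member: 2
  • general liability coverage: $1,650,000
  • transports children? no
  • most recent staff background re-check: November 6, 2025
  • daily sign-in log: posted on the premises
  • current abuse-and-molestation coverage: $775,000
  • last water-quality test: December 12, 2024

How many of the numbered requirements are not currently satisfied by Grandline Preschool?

1. water-quality test 490 days ago vs limit 540 → met
2. abuse-and-molestation coverage $775,000 ≥ $600,000 → met
3. playground equipment inspection 320 days ago vs limit 365 → met
4. condition 'transports children' does not hold → requirement n/a → met
5. general liability coverage $1,650,000 ≥ $1,575,000 → met
6. daily sign-in log present → met
7. children per supervising staff member 2 ≤ 11 → met
8. staff background re-check 161 days ago vs limit 180 → met
Not met: 0 of 8

0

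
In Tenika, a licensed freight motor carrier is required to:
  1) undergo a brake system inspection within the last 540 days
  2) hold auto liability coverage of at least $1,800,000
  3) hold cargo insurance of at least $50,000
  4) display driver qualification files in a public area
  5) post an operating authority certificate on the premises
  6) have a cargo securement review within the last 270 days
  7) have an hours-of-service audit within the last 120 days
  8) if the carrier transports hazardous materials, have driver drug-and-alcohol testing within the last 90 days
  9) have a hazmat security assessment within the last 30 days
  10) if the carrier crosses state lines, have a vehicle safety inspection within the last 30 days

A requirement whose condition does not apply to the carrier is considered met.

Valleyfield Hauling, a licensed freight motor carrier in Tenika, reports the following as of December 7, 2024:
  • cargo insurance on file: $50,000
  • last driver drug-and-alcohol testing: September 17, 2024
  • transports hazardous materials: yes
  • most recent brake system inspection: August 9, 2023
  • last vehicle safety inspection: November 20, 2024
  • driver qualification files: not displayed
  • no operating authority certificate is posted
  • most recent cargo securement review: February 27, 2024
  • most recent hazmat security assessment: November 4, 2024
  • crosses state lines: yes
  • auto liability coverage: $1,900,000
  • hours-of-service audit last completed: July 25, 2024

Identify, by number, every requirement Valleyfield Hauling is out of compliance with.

1. brake system inspection 486 days ago vs limit 540 → met
2. auto liability coverage $1,900,000 ≥ $1,800,000 → met
3. cargo insurance $50,000 ≥ $50,000 → met
4. driver qualification files absent → not met
5. operating authority certificate absent → not met
6. cargo securement review 284 days ago vs limit 270 → not met
7. hours-of-service audit 135 days ago vs limit 120 → not met
8. condition 'transports hazardous materials' holds; driver drug-and-alcohol testing 81 days ago vs limit 90 → met
9. hazmat security assessment 33 days ago vs limit 30 → not met
10. condition 'crosses state lines' holds; vehicle safety inspection 17 days ago vs limit 30 → met
Not met: 4, 5, 6, 7, 9

4, 5, 6, 7, 9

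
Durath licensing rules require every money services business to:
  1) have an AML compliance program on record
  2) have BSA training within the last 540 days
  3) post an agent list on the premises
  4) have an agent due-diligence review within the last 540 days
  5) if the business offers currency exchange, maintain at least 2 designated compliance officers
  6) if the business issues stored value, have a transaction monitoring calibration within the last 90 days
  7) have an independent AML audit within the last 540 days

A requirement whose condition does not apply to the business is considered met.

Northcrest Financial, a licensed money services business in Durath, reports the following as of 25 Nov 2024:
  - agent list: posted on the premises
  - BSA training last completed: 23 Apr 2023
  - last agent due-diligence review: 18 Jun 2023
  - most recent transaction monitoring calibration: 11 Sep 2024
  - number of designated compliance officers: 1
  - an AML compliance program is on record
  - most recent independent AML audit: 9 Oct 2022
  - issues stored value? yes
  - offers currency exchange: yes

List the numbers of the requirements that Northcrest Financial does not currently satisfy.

2, 5, 7

1. AML compliance program present → met
2. BSA training 582 days ago vs limit 540 → not met
3. agent list present → met
4. agent due-diligence review 526 days ago vs limit 540 → met
5. condition 'offers currency exchange' holds; designated compliance officers 1 < 2 → not met
6. condition 'issues stored value' holds; transaction monitoring calibration 75 days ago vs limit 90 → met
7. independent AML audit 778 days ago vs limit 540 → not met
Not met: 2, 5, 7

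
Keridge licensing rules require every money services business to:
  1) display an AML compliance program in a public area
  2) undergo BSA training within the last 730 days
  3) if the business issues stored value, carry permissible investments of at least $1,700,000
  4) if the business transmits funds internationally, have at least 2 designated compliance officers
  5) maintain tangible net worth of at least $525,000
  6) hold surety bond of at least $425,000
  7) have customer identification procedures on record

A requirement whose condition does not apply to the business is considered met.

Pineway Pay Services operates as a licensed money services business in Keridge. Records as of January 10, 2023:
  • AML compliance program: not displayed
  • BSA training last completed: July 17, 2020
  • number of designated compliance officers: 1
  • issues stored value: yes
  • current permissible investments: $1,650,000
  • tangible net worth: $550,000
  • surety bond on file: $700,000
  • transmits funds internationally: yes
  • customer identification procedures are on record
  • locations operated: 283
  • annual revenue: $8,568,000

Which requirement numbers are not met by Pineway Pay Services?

1. AML compliance program absent → not met
2. BSA training 907 days ago vs limit 730 → not met
3. condition 'issues stored value' holds; permissible investments $1,650,000 < $1,700,000 → not met
4. condition 'transmits funds internationally' holds; designated compliance officers 1 < 2 → not met
5. tangible net worth $550,000 ≥ $525,000 → met
6. surety bond $700,000 ≥ $425,000 → met
7. customer identification procedures present → met
Not met: 1, 2, 3, 4

1, 2, 3, 4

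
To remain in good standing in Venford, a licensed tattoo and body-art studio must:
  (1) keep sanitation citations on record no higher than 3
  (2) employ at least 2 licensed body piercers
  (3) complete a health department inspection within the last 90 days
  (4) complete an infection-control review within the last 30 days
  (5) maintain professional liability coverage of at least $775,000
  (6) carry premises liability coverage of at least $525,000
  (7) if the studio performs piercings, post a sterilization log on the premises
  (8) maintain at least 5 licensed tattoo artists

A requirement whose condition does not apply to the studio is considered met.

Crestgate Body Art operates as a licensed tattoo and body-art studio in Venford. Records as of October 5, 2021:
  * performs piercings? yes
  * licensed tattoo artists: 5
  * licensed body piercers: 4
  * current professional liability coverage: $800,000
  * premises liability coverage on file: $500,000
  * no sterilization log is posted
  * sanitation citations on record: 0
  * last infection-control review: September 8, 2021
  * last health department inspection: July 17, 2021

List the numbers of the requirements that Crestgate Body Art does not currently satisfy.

6, 7

1. sanitation citations on record 0 ≤ 3 → met
2. licensed body piercers 4 ≥ 2 → met
3. health department inspection 80 days ago vs limit 90 → met
4. infection-control review 27 days ago vs limit 30 → met
5. professional liability coverage $800,000 ≥ $775,000 → met
6. premises liability coverage $500,000 < $525,000 → not met
7. condition 'performs piercings' holds; sterilization log absent → not met
8. licensed tattoo artists 5 ≥ 5 → met
Not met: 6, 7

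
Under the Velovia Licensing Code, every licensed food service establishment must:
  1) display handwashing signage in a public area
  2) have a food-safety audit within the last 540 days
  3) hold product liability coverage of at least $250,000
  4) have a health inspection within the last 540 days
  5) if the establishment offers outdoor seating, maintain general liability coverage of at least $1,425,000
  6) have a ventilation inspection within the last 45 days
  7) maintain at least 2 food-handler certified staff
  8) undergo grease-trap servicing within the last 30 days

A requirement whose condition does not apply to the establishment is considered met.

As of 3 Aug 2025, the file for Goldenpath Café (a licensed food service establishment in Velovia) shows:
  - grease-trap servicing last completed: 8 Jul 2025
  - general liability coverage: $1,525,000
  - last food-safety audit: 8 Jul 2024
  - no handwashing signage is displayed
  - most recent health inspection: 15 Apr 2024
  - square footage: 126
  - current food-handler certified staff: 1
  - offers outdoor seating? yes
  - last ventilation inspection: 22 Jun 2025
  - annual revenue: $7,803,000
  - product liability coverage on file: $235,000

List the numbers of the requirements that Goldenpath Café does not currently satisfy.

1, 3, 7

1. handwashing signage absent → not met
2. food-safety audit 391 days ago vs limit 540 → met
3. product liability coverage $235,000 < $250,000 → not met
4. health inspection 475 days ago vs limit 540 → met
5. condition 'offers outdoor seating' holds; general liability coverage $1,525,000 ≥ $1,425,000 → met
6. ventilation inspection 42 days ago vs limit 45 → met
7. food-handler certified staff 1 < 2 → not met
8. grease-trap servicing 26 days ago vs limit 30 → met
Not met: 1, 3, 7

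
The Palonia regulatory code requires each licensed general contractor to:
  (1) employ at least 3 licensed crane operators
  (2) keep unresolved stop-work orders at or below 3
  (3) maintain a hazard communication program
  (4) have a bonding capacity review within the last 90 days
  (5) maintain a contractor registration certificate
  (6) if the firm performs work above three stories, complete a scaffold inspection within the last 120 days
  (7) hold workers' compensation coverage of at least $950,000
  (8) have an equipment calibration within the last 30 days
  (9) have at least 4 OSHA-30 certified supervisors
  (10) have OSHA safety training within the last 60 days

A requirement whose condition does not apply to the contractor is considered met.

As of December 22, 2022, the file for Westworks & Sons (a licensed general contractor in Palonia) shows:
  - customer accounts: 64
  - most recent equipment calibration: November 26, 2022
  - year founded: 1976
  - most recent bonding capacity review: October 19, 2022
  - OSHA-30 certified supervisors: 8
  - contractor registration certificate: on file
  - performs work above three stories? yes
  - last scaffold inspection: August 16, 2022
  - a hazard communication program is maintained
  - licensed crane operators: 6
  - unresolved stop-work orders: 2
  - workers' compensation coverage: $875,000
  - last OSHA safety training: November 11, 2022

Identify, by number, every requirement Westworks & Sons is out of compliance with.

1. licensed crane operators 6 ≥ 3 → met
2. unresolved stop-work orders 2 ≤ 3 → met
3. hazard communication program present → met
4. bonding capacity review 64 days ago vs limit 90 → met
5. contractor registration certificate present → met
6. condition 'performs work above three stories' holds; scaffold inspection 128 days ago vs limit 120 → not met
7. workers' compensation coverage $875,000 < $950,000 → not met
8. equipment calibration 26 days ago vs limit 30 → met
9. OSHA-30 certified supervisors 8 ≥ 4 → met
10. OSHA safety training 41 days ago vs limit 60 → met
Not met: 6, 7

6, 7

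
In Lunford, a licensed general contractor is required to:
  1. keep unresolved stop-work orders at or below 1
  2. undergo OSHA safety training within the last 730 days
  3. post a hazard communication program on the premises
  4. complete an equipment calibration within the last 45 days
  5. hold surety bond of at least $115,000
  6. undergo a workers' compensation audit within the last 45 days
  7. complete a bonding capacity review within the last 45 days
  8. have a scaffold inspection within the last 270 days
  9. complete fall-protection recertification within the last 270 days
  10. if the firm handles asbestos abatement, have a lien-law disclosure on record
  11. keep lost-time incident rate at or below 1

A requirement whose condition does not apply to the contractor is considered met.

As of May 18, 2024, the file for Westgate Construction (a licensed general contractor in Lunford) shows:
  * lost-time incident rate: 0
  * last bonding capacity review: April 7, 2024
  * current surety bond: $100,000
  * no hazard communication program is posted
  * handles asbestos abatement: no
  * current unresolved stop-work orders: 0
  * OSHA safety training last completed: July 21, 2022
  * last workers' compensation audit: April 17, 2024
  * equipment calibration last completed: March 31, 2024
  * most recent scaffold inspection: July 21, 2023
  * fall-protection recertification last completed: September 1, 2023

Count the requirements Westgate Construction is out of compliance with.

1. unresolved stop-work orders 0 ≤ 1 → met
2. OSHA safety training 667 days ago vs limit 730 → met
3. hazard communication program absent → not met
4. equipment calibration 48 days ago vs limit 45 → not met
5. surety bond $100,000 < $115,000 → not met
6. workers' compensation audit 31 days ago vs limit 45 → met
7. bonding capacity review 41 days ago vs limit 45 → met
8. scaffold inspection 302 days ago vs limit 270 → not met
9. fall-protection recertification 260 days ago vs limit 270 → met
10. condition 'handles asbestos abatement' does not hold → requirement n/a → met
11. lost-time incident rate 0 ≤ 1 → met
Not met: 4 of 11

4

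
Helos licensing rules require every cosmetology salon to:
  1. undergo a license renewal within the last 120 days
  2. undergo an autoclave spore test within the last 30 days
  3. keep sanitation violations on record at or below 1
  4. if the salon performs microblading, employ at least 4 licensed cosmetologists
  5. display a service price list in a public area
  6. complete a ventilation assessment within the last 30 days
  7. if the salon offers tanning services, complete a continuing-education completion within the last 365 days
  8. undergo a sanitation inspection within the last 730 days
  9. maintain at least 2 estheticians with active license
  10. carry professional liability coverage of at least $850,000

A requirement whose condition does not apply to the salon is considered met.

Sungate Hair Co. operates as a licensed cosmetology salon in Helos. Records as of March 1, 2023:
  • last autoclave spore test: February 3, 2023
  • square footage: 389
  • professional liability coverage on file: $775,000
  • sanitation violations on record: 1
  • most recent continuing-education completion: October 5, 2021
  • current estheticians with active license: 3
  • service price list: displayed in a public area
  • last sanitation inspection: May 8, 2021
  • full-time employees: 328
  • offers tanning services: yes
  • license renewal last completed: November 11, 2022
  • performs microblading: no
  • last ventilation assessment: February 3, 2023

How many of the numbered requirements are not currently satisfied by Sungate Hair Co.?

1. license renewal 110 days ago vs limit 120 → met
2. autoclave spore test 26 days ago vs limit 30 → met
3. sanitation violations on record 1 ≤ 1 → met
4. condition 'performs microblading' does not hold → requirement n/a → met
5. service price list present → met
6. ventilation assessment 26 days ago vs limit 30 → met
7. condition 'offers tanning services' holds; continuing-education completion 512 days ago vs limit 365 → not met
8. sanitation inspection 662 days ago vs limit 730 → met
9. estheticians with active license 3 ≥ 2 → met
10. professional liability coverage $775,000 < $850,000 → not met
Not met: 2 of 10

2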